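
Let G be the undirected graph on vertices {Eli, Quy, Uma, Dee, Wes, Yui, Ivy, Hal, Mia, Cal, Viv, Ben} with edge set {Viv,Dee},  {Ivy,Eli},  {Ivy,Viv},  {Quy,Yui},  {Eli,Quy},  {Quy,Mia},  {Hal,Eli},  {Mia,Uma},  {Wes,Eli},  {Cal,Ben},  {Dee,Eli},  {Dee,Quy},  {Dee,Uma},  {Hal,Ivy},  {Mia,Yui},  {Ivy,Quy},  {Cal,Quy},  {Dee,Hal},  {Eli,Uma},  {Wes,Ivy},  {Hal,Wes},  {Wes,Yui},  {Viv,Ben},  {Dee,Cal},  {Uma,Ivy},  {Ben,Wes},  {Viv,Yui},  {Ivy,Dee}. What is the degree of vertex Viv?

4

Neighbors of Viv: Dee, Yui, Ivy, Ben.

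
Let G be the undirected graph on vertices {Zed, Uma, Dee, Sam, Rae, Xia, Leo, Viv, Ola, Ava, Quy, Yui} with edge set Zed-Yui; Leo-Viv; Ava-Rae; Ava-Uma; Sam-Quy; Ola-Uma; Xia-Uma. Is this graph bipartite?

Yes

Color {Dee, Xia, Viv, Ola, Ava, Quy, Yui} black and {Zed, Uma, Sam, Rae, Leo} white. No edge joins two same-colored vertices, so the graph is bipartite.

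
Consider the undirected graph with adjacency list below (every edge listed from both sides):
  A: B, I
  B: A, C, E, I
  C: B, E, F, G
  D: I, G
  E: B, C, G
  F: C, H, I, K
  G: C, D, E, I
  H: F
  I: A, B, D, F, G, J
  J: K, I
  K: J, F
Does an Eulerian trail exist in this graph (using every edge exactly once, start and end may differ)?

Yes

Degrees: A:2, B:4, C:4, D:2, E:3, F:4, G:4, H:1, I:6, J:2, K:2
Odd-degree vertices: E, H (2 total).
The non-isolated vertices are connected and exactly 2 have odd degree, so an Eulerian trail exists (from E to H).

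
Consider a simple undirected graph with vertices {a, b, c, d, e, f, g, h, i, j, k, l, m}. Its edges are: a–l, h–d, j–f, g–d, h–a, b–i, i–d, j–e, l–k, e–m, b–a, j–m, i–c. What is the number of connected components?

Component: {e, f, j, m}
Component: {a, b, c, d, g, h, i, k, l}

2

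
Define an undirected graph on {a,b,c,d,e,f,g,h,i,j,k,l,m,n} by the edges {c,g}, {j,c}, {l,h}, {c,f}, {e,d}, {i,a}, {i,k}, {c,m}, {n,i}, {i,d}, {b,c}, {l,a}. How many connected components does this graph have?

2

Component: {b, c, f, g, j, m}
Component: {a, d, e, h, i, k, l, n}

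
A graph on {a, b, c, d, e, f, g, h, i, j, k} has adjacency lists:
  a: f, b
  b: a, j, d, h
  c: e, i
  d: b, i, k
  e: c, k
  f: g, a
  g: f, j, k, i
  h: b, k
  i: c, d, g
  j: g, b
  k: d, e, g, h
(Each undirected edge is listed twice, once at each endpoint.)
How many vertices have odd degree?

Degrees: a:2, b:4, c:2, d:3, e:2, f:2, g:4, h:2, i:3, j:2, k:4
Odd-degree vertices: d, i.

2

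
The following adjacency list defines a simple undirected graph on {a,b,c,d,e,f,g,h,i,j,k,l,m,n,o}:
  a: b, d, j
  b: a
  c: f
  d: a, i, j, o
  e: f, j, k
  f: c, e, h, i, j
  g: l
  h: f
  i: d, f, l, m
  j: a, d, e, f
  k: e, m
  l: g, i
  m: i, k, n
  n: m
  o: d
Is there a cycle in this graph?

Yes

The graph has 15 vertices, 18 edges, and 1 connected component.
Since 18 > 15 - 1, a cycle must exist; for instance f-e-j-f.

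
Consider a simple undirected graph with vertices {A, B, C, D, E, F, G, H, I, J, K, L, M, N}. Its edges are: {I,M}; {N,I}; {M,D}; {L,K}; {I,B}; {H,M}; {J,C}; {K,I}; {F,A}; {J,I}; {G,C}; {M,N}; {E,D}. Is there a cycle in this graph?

Yes

The graph has 14 vertices, 13 edges, and 2 connected components.
Since 13 > 14 - 2, a cycle must exist; for instance I-M-N-I.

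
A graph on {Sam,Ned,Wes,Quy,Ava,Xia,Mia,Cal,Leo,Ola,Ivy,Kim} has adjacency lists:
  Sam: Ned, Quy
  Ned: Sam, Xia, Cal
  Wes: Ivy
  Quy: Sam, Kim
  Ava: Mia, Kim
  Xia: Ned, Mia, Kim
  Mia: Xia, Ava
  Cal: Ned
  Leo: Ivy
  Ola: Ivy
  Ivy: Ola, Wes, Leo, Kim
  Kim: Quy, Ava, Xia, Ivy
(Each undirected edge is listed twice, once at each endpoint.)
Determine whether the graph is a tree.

The graph has 12 vertices and 13 edges.
Connected but with 13 > 11 edges, so it has a cycle and is not a tree.

No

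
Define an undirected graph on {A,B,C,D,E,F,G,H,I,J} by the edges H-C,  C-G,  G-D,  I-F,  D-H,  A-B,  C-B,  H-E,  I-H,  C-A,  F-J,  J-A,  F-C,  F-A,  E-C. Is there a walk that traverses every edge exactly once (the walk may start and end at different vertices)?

Yes

Degrees: A:4, B:2, C:6, D:2, E:2, F:4, G:2, H:4, I:2, J:2
Odd-degree vertices: none (0 total).
With 0 odd-degree vertices and all edges in one connected piece, an Eulerian trail exists.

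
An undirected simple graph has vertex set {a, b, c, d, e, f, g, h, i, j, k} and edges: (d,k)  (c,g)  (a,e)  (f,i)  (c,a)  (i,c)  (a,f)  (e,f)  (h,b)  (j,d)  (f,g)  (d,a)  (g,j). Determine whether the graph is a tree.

The graph has 11 vertices and 13 edges.
It splits into 2 components, so it cannot be a tree.

No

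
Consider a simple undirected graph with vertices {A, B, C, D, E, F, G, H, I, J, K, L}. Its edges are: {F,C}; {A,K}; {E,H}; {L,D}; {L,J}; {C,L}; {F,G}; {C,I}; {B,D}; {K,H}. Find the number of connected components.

Component: {A, E, H, K}
Component: {B, C, D, F, G, I, J, L}

2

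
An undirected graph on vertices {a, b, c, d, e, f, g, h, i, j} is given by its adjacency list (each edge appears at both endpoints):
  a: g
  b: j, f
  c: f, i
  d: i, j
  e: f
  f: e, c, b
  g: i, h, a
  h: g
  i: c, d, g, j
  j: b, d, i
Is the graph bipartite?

No

d-i-j-d is an odd cycle (length 3), and a bipartite graph can contain only even cycles.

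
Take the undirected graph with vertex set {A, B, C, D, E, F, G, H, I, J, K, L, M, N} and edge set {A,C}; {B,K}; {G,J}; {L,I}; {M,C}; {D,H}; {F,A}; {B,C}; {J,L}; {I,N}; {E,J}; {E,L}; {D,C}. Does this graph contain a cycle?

Yes

The graph has 14 vertices, 13 edges, and 2 connected components.
One cycle is E-L-J-E.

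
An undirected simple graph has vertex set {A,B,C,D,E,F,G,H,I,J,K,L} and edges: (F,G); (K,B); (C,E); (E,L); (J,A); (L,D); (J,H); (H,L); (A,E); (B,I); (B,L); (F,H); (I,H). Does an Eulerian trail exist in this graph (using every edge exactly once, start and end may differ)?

No

Degrees: A:2, B:3, C:1, D:1, E:3, F:2, G:1, H:4, I:2, J:2, K:1, L:4
Odd-degree vertices: B, C, D, E, G, K (6 total).
With 6 odd-degree vertices (more than two), no single trail can use every edge.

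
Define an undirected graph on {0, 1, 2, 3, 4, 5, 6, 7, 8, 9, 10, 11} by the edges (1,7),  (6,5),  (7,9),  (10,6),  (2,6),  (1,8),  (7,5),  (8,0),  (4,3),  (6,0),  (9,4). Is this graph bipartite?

Yes

Color {4, 6, 7, 8, 11} black and {0, 1, 2, 3, 5, 9, 10} white. No edge joins two same-colored vertices, so the graph is bipartite.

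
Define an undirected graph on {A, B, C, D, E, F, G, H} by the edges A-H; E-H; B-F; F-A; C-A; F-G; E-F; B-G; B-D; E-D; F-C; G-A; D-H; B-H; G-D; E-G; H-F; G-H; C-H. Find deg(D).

Neighbors of D: B, E, G, H.

4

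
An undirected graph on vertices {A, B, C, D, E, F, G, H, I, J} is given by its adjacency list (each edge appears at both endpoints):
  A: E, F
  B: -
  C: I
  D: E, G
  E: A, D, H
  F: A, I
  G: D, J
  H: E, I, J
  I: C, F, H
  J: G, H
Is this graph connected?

No

Component: {B}
Component: {A, C, D, E, F, G, H, I, J}
No edge joins these 2 groups, so the graph is disconnected.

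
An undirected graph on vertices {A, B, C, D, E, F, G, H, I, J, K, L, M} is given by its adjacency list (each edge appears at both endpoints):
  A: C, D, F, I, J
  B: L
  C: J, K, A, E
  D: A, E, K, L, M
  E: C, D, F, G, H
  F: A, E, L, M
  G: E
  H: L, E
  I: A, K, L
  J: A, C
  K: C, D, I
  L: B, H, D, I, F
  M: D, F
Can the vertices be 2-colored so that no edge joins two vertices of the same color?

The cycle A-J-C-A has length 3, which is odd, so the graph is not bipartite.

No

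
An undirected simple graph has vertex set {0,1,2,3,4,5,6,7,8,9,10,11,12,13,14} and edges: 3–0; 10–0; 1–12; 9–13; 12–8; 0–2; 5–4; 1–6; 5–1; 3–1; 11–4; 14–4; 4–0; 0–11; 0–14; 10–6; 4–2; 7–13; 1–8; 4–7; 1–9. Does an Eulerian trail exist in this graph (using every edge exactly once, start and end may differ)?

Yes

Degrees: 0:6, 1:6, 2:2, 3:2, 4:6, 5:2, 6:2, 7:2, 8:2, 9:2, 10:2, 11:2, 12:2, 13:2, 14:2
Odd-degree vertices: none (0 total).
With 0 odd-degree vertices and all edges in one connected piece, an Eulerian trail exists.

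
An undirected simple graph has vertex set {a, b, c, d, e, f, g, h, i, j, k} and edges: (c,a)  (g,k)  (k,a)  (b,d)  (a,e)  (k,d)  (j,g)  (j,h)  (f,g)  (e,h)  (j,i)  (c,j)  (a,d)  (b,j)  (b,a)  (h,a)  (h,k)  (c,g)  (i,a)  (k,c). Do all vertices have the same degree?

No

Degrees: a:7, b:3, c:4, d:3, e:2, f:1, g:4, h:4, i:2, j:5, k:5
Degrees are not all equal (e.g. deg(f)=1 but deg(a)=7); not regular.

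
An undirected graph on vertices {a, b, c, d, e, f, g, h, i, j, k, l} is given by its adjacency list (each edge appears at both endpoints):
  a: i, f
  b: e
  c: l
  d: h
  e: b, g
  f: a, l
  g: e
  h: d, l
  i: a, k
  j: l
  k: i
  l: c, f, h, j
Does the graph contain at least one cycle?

No

|V| = 12, |E| = 10, number of components = 2.
Since 10 = 12 - 2, the graph is a forest and contains no cycle.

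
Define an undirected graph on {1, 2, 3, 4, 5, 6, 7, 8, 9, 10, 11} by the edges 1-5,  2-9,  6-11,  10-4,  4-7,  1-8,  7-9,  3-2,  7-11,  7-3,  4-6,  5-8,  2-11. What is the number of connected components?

Component: {1, 5, 8}
Component: {2, 3, 4, 6, 7, 9, 10, 11}

2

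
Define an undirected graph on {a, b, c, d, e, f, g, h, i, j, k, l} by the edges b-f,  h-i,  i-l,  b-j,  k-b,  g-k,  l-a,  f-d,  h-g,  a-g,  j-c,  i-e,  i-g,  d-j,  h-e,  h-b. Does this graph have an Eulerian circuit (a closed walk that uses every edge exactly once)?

No

Degrees: a:2, b:4, c:1, d:2, e:2, f:2, g:4, h:4, i:4, j:3, k:2, l:2
c, j have odd degree; an Eulerian circuit needs every degree to be even, so none exists.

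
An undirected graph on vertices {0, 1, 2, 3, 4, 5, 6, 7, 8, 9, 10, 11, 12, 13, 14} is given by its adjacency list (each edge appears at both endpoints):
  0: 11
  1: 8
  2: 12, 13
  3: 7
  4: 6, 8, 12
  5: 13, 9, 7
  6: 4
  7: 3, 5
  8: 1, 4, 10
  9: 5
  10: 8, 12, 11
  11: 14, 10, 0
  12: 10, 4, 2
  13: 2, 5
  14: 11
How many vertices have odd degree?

Degrees: 0:1, 1:1, 2:2, 3:1, 4:3, 5:3, 6:1, 7:2, 8:3, 9:1, 10:3, 11:3, 12:3, 13:2, 14:1
Odd-degree vertices: 0, 1, 3, 4, 5, 6, 8, 9, 10, 11, 12, 14.

12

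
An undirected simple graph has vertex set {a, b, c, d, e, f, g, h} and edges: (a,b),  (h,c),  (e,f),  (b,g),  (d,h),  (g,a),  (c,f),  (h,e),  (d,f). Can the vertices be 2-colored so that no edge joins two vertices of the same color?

a-b-g-a is an odd cycle (length 3), and a bipartite graph can contain only even cycles.

No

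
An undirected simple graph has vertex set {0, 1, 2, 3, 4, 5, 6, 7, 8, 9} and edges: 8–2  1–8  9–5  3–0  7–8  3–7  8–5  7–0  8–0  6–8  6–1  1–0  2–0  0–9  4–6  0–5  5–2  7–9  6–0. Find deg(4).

Neighbors of 4: 6.

1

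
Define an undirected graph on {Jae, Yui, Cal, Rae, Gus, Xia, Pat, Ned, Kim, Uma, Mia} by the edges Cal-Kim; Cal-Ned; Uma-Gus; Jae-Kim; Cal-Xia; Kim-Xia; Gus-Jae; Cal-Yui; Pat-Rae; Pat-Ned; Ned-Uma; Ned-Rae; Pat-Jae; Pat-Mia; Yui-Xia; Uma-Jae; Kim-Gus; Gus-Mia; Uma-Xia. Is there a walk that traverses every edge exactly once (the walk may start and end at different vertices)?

Yes

Degrees: Jae:4, Yui:2, Cal:4, Rae:2, Gus:4, Xia:4, Pat:4, Ned:4, Kim:4, Uma:4, Mia:2
Odd-degree vertices: none (0 total).
The non-isolated vertices are connected and exactly 0 have odd degree, so an Eulerian trail exists.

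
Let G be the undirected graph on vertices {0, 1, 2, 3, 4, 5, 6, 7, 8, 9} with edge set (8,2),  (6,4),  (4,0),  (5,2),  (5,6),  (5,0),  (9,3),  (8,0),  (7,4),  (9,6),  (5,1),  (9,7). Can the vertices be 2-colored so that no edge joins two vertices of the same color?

A valid 2-coloring puts {4, 5, 8, 9} on one side and {0, 1, 2, 3, 6, 7} on the other; every edge crosses between the two sides.

Yes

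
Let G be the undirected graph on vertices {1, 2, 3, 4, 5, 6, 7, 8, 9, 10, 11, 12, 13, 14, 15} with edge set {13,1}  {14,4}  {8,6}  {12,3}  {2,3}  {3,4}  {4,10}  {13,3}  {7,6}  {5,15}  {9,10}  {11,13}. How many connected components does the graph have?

Component: {5, 15}
Component: {6, 7, 8}
Component: {1, 2, 3, 4, 9, 10, 11, 12, 13, 14}

3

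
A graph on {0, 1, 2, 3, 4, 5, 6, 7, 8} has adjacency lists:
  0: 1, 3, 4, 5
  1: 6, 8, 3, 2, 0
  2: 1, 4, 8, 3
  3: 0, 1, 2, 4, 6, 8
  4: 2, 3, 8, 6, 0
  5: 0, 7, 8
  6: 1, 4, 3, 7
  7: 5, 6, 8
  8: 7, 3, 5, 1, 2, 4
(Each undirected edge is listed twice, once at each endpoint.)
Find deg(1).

5

Neighbors of 1: 0, 2, 3, 6, 8.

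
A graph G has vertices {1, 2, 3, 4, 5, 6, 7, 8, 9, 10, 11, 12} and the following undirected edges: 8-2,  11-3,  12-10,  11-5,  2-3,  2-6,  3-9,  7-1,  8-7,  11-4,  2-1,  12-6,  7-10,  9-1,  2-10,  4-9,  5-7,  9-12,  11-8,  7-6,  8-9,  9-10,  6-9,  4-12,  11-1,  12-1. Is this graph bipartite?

No

6-9-12-6 is an odd cycle (length 3), and a bipartite graph can contain only even cycles.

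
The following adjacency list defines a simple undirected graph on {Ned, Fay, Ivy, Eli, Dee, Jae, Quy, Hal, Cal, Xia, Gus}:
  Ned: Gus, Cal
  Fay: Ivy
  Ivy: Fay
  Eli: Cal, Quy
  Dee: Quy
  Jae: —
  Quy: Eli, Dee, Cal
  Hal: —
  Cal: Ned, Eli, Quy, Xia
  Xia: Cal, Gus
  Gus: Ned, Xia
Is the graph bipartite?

The cycle Eli-Quy-Cal-Eli has length 3, which is odd, so the graph is not bipartite.

No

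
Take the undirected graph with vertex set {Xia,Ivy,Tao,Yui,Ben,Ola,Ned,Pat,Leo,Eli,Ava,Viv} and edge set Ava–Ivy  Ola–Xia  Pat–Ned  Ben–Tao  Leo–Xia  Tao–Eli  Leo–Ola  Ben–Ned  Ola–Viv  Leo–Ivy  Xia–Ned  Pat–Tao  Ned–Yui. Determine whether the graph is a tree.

|V| = 12, |E| = 13.
Connected but with 13 > 11 edges, so it has a cycle and is not a tree.

No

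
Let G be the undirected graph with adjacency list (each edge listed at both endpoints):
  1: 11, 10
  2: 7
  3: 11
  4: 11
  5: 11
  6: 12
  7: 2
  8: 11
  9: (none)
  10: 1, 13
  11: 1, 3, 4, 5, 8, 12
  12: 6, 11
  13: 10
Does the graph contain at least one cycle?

|V| = 13, |E| = 10, number of components = 3.
A forest on 13 vertices with 3 components has exactly 10 edges, which matches — so no cycle.

No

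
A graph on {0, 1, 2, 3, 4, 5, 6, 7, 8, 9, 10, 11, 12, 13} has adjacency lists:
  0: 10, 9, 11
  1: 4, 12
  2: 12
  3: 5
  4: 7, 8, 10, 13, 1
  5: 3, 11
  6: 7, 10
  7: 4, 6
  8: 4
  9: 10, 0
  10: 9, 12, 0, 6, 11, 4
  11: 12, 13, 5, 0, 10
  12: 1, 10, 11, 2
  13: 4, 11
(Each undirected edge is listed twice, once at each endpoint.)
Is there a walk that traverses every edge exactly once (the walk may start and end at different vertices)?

No

Degrees: 0:3, 1:2, 2:1, 3:1, 4:5, 5:2, 6:2, 7:2, 8:1, 9:2, 10:6, 11:5, 12:4, 13:2
Odd-degree vertices: 0, 2, 3, 4, 8, 11 (6 total).
An Eulerian trail requires 0 or 2 odd-degree vertices; here there are 6.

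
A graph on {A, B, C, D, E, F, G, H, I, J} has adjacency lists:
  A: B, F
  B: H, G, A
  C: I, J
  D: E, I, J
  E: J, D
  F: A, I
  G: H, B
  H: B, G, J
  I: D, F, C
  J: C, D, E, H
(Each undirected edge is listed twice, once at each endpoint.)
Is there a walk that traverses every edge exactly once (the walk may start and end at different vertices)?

Degrees: A:2, B:3, C:2, D:3, E:2, F:2, G:2, H:3, I:3, J:4
Odd-degree vertices: B, D, H, I (4 total).
With 4 odd-degree vertices (more than two), no single trail can use every edge.

No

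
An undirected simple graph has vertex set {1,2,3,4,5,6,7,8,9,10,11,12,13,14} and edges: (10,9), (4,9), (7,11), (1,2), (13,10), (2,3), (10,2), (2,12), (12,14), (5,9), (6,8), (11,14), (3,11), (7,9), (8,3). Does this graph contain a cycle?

Yes

|V| = 14, |E| = 15, number of components = 1.
One cycle is 2-10-9-7-11-3-2.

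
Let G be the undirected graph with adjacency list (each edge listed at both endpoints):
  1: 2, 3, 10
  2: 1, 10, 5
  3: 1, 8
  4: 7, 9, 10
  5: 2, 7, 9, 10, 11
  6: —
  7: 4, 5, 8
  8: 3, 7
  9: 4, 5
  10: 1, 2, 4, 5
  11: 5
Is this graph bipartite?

No

The cycle 2-10-5-2 has length 3, which is odd, so the graph is not bipartite.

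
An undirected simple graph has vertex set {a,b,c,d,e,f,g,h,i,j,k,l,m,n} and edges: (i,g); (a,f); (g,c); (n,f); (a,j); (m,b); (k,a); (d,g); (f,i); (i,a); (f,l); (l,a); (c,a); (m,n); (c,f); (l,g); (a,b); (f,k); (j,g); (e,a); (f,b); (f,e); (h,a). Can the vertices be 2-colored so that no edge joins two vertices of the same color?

The cycle f-a-b-f has length 3, which is odd, so the graph is not bipartite.

No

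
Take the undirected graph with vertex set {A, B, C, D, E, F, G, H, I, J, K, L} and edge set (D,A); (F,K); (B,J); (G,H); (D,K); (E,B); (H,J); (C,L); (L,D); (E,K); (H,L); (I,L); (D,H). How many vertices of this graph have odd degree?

6

Degrees: A:1, B:2, C:1, D:4, E:2, F:1, G:1, H:4, I:1, J:2, K:3, L:4
Odd-degree vertices: A, C, F, G, I, K.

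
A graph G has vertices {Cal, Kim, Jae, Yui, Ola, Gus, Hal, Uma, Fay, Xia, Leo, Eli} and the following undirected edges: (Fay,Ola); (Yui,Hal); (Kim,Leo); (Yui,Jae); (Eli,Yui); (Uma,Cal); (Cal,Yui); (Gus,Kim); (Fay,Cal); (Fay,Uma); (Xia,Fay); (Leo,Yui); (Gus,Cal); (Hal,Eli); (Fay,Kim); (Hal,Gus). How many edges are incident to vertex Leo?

2

Neighbors of Leo: Kim, Yui.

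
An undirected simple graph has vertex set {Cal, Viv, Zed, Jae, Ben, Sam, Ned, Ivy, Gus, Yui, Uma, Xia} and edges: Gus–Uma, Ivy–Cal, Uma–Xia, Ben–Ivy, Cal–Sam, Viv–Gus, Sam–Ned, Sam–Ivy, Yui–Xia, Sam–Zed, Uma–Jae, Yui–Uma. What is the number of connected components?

Component: {Cal, Zed, Ben, Sam, Ned, Ivy}
Component: {Viv, Jae, Gus, Yui, Uma, Xia}

2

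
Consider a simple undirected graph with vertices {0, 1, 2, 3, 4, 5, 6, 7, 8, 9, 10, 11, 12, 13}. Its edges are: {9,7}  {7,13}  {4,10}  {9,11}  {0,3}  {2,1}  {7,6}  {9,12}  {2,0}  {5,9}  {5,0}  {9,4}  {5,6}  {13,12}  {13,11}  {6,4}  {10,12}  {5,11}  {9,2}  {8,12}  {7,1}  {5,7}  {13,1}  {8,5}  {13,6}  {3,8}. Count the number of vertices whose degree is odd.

Degrees: 0:3, 1:3, 2:3, 3:2, 4:3, 5:6, 6:4, 7:5, 8:3, 9:6, 10:2, 11:3, 12:4, 13:5
Odd-degree vertices: 0, 1, 2, 4, 7, 8, 11, 13.

8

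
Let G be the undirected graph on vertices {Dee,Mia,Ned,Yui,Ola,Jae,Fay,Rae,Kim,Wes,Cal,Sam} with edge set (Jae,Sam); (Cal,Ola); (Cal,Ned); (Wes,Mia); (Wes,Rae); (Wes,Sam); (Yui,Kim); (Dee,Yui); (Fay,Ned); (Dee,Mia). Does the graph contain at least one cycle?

The graph has 12 vertices, 10 edges, and 2 connected components.
A forest on 12 vertices with 2 components has exactly 10 edges, which matches — so no cycle.

No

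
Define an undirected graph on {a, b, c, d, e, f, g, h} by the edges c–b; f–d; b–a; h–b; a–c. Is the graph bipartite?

c-a-b-c is an odd cycle (length 3), and a bipartite graph can contain only even cycles.

No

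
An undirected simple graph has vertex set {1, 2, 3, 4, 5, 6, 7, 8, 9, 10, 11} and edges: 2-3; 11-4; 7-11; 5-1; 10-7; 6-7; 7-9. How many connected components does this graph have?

Component: {8}
Component: {1, 5}
Component: {2, 3}
Component: {4, 6, 7, 9, 10, 11}

4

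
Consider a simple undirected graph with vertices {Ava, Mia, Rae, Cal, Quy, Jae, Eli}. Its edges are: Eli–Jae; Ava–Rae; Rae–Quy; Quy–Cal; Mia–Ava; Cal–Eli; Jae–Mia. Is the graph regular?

Yes

Degrees: Ava:2, Mia:2, Rae:2, Cal:2, Quy:2, Jae:2, Eli:2
All degrees equal 2; the graph is regular.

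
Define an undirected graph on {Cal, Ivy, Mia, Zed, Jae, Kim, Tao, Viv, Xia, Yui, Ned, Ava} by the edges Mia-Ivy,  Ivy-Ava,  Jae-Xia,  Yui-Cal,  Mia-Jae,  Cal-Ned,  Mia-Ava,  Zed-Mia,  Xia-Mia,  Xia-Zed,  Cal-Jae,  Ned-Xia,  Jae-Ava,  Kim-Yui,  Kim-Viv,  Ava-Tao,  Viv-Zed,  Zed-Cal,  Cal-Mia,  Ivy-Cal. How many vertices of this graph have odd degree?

2

Degrees: Cal:6, Ivy:3, Mia:6, Zed:4, Jae:4, Kim:2, Tao:1, Viv:2, Xia:4, Yui:2, Ned:2, Ava:4
Odd-degree vertices: Ivy, Tao.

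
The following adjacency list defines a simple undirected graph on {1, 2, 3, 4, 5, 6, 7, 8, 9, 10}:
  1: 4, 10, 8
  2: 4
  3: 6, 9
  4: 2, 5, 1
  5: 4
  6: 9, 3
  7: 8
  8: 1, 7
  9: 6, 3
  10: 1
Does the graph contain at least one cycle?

Yes

The graph has 10 vertices, 9 edges, and 2 connected components.
Since 9 > 10 - 2, a cycle must exist; for instance 3-6-9-3.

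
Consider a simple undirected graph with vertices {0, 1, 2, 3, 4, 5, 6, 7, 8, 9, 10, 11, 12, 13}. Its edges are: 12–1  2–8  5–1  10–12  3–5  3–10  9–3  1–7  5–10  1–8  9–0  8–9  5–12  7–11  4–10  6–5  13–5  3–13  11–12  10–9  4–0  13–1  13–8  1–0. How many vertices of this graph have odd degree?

Degrees: 0:3, 1:6, 2:1, 3:4, 4:2, 5:6, 6:1, 7:2, 8:4, 9:4, 10:5, 11:2, 12:4, 13:4
Odd-degree vertices: 0, 2, 6, 10.

4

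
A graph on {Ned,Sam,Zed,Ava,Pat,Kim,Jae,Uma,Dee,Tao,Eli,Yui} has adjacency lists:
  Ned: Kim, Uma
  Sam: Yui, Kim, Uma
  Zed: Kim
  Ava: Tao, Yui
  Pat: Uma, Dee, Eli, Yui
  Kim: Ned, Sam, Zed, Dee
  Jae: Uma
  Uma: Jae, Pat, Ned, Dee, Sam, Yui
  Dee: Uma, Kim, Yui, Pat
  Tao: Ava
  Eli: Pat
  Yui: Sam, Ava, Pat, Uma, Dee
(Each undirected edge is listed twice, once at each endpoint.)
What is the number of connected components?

Component: {Ned, Sam, Zed, Ava, Pat, Kim, Jae, Uma, Dee, Tao, Eli, Yui}

1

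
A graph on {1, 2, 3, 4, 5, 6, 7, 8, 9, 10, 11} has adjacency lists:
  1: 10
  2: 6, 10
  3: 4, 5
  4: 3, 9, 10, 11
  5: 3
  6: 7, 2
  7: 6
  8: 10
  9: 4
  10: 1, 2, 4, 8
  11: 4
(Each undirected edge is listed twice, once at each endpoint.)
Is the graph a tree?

Yes

The graph has 11 vertices and 10 edges.
Connected and |E| = |V| - 1, which characterizes a tree.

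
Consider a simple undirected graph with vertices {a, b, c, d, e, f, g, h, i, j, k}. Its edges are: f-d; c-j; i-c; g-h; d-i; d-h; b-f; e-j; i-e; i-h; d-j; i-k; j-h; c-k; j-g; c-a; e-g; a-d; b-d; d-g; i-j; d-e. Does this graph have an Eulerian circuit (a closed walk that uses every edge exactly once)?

Degrees: a:2, b:2, c:4, d:8, e:4, f:2, g:4, h:4, i:6, j:6, k:2
Every vertex has even degree and the edges form a single connected piece, so an Eulerian circuit exists.

Yes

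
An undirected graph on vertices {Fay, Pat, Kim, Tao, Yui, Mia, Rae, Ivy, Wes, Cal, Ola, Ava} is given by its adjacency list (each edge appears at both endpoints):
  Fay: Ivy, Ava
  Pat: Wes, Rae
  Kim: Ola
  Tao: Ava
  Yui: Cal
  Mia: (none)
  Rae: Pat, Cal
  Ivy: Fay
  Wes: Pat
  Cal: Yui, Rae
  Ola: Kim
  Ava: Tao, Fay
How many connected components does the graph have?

4

Component: {Mia}
Component: {Kim, Ola}
Component: {Fay, Tao, Ivy, Ava}
Component: {Pat, Yui, Rae, Wes, Cal}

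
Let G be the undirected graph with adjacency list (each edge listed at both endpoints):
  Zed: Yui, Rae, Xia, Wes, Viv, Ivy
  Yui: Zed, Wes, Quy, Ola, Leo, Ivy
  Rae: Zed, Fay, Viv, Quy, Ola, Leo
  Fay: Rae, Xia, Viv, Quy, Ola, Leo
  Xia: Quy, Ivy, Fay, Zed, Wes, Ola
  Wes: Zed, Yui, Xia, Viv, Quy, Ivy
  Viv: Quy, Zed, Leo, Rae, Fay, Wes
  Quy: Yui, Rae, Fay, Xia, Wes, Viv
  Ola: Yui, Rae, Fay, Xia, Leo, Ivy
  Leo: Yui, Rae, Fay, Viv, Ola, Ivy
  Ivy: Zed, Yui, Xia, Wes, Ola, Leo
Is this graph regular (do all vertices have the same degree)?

Yes

Degrees: Zed:6, Yui:6, Rae:6, Fay:6, Xia:6, Wes:6, Viv:6, Quy:6, Ola:6, Leo:6, Ivy:6
Every vertex has degree 6, so the graph is 6-regular.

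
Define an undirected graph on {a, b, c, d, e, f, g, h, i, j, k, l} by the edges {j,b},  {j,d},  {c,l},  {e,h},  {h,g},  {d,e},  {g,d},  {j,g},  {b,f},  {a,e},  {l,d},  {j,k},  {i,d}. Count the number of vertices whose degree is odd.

8

Degrees: a:1, b:2, c:1, d:5, e:3, f:1, g:3, h:2, i:1, j:4, k:1, l:2
Odd-degree vertices: a, c, d, e, f, g, i, k.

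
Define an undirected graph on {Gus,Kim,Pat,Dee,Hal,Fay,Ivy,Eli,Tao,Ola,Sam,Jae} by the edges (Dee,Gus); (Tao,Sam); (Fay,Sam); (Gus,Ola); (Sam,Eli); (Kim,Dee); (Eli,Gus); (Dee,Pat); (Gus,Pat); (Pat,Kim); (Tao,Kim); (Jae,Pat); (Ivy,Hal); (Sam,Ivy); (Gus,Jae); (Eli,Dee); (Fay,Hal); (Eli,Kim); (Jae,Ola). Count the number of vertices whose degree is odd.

Degrees: Gus:5, Kim:4, Pat:4, Dee:4, Hal:2, Fay:2, Ivy:2, Eli:4, Tao:2, Ola:2, Sam:4, Jae:3
Odd-degree vertices: Gus, Jae.

2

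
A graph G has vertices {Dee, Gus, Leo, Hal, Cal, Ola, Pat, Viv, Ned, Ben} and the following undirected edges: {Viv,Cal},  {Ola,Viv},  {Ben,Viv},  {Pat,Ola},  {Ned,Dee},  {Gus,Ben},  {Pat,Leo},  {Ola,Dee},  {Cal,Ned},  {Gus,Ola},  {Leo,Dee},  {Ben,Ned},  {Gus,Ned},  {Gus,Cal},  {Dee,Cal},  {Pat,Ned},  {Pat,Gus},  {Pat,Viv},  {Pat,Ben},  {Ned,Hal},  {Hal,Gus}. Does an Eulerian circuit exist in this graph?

Degrees: Dee:4, Gus:6, Leo:2, Hal:2, Cal:4, Ola:4, Pat:6, Viv:4, Ned:6, Ben:4
Every vertex has even degree and the edges form a single connected piece, so an Eulerian circuit exists.

Yes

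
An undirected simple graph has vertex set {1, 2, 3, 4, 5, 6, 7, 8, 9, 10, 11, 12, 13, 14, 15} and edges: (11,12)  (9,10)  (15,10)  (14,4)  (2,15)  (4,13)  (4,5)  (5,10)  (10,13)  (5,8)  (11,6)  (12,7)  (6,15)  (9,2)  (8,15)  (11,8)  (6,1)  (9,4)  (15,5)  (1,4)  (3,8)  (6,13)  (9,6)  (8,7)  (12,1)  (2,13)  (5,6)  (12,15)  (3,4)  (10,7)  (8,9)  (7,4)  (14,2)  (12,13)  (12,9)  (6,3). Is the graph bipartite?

The cycle 8-5-15-8 has length 3, which is odd, so the graph is not bipartite.

No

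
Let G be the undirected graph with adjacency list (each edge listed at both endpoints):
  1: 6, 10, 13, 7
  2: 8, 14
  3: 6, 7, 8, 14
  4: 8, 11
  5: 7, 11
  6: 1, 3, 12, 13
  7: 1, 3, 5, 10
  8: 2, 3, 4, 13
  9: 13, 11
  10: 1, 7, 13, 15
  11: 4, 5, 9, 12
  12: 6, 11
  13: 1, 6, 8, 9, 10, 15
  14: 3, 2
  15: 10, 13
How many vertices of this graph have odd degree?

Degrees: 1:4, 2:2, 3:4, 4:2, 5:2, 6:4, 7:4, 8:4, 9:2, 10:4, 11:4, 12:2, 13:6, 14:2, 15:2
Odd-degree vertices: none.

0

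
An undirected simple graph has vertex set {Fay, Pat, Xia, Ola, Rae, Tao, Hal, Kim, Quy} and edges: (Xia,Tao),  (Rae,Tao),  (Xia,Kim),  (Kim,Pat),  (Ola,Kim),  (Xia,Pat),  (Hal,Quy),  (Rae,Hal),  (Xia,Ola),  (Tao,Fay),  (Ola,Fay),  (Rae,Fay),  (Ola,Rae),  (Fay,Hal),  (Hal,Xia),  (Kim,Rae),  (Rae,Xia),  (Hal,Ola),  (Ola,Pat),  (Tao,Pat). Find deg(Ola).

Neighbors of Ola: Fay, Pat, Xia, Rae, Hal, Kim.

6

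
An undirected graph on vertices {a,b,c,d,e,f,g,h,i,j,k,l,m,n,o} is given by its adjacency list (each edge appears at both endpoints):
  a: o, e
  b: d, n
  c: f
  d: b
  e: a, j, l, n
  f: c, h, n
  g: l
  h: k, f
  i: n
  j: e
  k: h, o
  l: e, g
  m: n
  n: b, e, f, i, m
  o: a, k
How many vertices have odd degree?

8

Degrees: a:2, b:2, c:1, d:1, e:4, f:3, g:1, h:2, i:1, j:1, k:2, l:2, m:1, n:5, o:2
Odd-degree vertices: c, d, f, g, i, j, m, n.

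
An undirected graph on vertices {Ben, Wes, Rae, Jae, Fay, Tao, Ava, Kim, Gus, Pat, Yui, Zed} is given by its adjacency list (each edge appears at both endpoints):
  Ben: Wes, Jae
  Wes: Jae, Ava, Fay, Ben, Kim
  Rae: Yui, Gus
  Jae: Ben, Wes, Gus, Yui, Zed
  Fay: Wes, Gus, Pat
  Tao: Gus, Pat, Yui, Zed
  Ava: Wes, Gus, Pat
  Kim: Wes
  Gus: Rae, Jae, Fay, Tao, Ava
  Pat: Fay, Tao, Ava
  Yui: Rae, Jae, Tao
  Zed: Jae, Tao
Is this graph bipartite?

The cycle Ben-Wes-Jae-Ben has length 3, which is odd, so the graph is not bipartite.

No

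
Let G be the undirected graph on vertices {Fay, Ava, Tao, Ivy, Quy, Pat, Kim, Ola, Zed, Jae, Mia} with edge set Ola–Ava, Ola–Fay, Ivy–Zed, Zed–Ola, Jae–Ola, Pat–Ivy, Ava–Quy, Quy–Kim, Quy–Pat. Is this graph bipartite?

Yes

Partition the vertices as {Tao, Ivy, Quy, Ola, Mia} vs {Fay, Ava, Pat, Kim, Zed, Jae}. Each listed edge has one endpoint in each part, so the graph is bipartite.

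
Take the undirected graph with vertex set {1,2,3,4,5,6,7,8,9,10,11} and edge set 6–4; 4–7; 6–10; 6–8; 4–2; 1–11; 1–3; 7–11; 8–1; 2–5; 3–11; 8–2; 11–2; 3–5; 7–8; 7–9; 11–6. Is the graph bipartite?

No

The cycle 3-1-11-3 has length 3, which is odd, so the graph is not bipartite.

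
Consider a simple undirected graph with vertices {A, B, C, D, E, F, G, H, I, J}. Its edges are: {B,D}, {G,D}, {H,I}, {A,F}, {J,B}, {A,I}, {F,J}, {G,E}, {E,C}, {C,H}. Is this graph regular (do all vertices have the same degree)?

Degrees: A:2, B:2, C:2, D:2, E:2, F:2, G:2, H:2, I:2, J:2
Every vertex has degree 2, so the graph is 2-regular.

Yes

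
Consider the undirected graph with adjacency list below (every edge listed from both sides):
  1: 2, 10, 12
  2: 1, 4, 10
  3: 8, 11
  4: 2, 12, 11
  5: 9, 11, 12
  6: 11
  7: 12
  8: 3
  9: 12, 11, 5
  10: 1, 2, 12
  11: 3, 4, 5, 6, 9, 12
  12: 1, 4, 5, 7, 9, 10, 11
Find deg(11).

6

Neighbors of 11: 3, 4, 5, 6, 9, 12.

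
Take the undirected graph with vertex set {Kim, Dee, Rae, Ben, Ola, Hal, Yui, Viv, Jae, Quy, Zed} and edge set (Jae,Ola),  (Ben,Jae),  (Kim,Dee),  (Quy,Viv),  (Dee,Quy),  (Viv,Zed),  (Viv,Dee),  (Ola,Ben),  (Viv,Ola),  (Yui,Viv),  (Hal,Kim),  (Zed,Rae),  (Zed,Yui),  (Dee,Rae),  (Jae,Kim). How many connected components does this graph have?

Component: {Kim, Dee, Rae, Ben, Ola, Hal, Yui, Viv, Jae, Quy, Zed}

1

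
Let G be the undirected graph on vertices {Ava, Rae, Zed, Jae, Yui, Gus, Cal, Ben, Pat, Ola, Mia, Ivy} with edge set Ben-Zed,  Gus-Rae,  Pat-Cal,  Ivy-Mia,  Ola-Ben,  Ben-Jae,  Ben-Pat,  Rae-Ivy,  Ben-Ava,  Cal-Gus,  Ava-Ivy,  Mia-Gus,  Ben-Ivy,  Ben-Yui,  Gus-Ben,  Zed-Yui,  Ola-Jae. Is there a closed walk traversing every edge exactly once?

Degrees: Ava:2, Rae:2, Zed:2, Jae:2, Yui:2, Gus:4, Cal:2, Ben:8, Pat:2, Ola:2, Mia:2, Ivy:4
Every vertex has even degree and the edges form a single connected piece, so an Eulerian circuit exists.

Yes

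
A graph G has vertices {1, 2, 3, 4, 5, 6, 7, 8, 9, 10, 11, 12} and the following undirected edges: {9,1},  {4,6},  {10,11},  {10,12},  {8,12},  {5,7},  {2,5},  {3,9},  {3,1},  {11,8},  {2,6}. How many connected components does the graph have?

3

Component: {1, 3, 9}
Component: {8, 10, 11, 12}
Component: {2, 4, 5, 6, 7}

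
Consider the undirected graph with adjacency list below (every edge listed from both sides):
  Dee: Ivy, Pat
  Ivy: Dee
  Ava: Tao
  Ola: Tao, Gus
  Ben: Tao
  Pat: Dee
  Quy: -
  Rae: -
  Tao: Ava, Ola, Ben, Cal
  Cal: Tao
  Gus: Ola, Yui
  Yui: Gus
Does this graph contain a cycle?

No

The graph has 12 vertices, 8 edges, and 4 connected components.
A forest on 12 vertices with 4 components has exactly 8 edges, which matches — so no cycle.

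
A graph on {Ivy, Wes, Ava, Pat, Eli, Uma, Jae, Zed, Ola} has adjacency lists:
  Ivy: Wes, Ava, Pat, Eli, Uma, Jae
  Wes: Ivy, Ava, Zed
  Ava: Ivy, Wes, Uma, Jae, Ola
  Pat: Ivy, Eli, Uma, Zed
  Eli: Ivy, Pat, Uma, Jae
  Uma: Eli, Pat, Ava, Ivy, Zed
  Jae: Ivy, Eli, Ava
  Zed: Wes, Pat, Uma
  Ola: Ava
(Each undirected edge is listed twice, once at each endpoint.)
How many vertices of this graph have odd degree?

6

Degrees: Ivy:6, Wes:3, Ava:5, Pat:4, Eli:4, Uma:5, Jae:3, Zed:3, Ola:1
Odd-degree vertices: Wes, Ava, Uma, Jae, Zed, Ola.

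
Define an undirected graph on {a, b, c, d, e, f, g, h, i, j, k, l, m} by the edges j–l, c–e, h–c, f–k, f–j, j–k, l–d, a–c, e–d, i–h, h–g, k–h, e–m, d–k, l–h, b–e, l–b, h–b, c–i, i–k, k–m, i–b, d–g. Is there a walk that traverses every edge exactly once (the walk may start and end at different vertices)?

Yes

Degrees: a:1, b:4, c:4, d:4, e:4, f:2, g:2, h:6, i:4, j:3, k:6, l:4, m:2
Odd-degree vertices: a, j (2 total).
With 2 odd-degree vertices and all edges in one connected piece, an Eulerian trail exists (from a to j).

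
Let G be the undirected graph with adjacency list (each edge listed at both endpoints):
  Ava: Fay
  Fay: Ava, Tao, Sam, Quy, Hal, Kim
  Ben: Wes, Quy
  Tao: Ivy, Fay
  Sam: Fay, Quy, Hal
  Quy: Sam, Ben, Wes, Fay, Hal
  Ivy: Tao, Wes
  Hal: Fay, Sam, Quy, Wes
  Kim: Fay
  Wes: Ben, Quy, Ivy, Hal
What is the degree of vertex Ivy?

2

Neighbors of Ivy: Tao, Wes.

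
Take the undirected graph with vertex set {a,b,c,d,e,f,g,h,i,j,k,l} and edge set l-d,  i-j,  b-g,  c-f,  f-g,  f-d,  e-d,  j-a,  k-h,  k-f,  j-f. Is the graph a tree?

Yes

The graph has 12 vertices and 11 edges.
Connected and |E| = |V| - 1, which characterizes a tree.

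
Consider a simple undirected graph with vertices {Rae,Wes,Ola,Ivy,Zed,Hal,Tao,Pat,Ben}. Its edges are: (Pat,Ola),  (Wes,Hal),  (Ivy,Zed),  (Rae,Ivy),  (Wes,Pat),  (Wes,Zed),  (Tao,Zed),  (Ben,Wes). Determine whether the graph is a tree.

The graph has 9 vertices and 8 edges.
Connected and |E| = |V| - 1, which characterizes a tree.

Yes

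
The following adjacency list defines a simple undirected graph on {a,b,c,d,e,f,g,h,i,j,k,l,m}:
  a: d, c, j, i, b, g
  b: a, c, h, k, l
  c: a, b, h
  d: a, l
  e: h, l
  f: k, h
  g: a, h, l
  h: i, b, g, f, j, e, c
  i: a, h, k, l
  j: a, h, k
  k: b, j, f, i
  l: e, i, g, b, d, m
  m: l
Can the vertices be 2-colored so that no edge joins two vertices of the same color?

The cycle b-c-a-b has length 3, which is odd, so the graph is not bipartite.

No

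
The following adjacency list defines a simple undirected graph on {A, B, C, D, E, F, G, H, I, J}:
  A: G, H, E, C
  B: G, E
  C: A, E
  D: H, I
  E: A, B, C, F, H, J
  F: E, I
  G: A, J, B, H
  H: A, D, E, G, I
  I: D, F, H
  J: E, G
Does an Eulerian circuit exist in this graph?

Degrees: A:4, B:2, C:2, D:2, E:6, F:2, G:4, H:5, I:3, J:2
H, I have odd degree; an Eulerian circuit needs every degree to be even, so none exists.

No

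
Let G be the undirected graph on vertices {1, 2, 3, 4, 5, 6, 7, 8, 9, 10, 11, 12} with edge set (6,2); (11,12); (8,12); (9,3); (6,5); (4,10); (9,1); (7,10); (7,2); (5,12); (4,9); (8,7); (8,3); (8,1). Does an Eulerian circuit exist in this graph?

No

Degrees: 1:2, 2:2, 3:2, 4:2, 5:2, 6:2, 7:3, 8:4, 9:3, 10:2, 11:1, 12:3
7, 9, 11, 12 have odd degree; an Eulerian circuit needs every degree to be even, so none exists.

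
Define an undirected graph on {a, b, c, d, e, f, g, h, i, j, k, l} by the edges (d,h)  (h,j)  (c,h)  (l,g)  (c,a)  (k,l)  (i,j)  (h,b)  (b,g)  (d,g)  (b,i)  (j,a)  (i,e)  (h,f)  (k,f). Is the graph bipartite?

Yes

Color {b, c, d, e, f, j, l} black and {a, g, h, i, k} white. No edge joins two same-colored vertices, so the graph is bipartite.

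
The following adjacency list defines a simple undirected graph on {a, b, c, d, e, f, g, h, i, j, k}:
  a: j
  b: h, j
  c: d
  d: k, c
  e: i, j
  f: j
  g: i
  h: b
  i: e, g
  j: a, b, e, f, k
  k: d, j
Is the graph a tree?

|V| = 11, |E| = 10.
It is connected with exactly 10 edges, hence acyclic — it is a tree.

Yes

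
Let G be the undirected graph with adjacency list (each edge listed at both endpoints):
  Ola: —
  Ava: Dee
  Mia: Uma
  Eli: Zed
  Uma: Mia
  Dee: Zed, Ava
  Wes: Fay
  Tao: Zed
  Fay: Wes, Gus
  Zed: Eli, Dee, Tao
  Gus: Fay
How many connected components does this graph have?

4

Component: {Ola}
Component: {Mia, Uma}
Component: {Wes, Fay, Gus}
Component: {Ava, Eli, Dee, Tao, Zed}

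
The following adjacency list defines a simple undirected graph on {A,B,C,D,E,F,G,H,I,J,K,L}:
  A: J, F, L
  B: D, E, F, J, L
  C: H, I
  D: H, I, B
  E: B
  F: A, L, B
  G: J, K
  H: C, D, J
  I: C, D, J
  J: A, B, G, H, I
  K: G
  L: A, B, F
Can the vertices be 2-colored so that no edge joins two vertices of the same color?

No

B-F-L-B is an odd cycle (length 3), and a bipartite graph can contain only even cycles.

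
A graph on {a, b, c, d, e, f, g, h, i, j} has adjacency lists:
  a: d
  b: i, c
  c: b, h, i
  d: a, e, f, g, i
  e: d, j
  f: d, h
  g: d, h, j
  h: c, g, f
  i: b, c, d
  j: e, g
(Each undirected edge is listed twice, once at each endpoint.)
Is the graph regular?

No

Degrees: a:1, b:2, c:3, d:5, e:2, f:2, g:3, h:3, i:3, j:2
Degrees are not all equal (e.g. deg(a)=1 but deg(d)=5); not regular.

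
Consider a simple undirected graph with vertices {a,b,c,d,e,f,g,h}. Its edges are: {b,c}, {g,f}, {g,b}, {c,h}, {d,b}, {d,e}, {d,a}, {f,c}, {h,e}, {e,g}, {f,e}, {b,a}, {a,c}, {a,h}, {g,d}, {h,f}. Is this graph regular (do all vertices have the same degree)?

Degrees: a:4, b:4, c:4, d:4, e:4, f:4, g:4, h:4
All degrees equal 4; the graph is regular.

Yes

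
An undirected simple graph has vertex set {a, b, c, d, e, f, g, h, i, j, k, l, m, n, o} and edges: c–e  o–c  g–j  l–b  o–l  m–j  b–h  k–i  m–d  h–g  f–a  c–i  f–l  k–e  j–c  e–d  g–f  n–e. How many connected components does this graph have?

Component: {a, b, c, d, e, f, g, h, i, j, k, l, m, n, o}

1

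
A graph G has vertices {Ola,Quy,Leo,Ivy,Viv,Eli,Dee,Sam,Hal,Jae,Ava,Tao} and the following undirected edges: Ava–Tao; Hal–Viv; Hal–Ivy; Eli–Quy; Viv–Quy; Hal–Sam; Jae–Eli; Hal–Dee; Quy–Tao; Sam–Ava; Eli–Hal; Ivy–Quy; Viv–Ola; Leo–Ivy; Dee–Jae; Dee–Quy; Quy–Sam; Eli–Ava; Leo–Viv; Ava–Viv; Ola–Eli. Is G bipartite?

Yes

Color {Ivy, Viv, Eli, Dee, Sam, Tao} black and {Ola, Quy, Leo, Hal, Jae, Ava} white. No edge joins two same-colored vertices, so the graph is bipartite.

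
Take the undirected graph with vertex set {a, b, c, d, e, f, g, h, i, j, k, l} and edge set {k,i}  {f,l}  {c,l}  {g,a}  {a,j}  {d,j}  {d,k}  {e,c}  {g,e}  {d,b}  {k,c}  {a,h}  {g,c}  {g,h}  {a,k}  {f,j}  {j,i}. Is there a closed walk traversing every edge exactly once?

No

Degrees: a:4, b:1, c:4, d:3, e:2, f:2, g:4, h:2, i:2, j:4, k:4, l:2
b, d have odd degree; an Eulerian circuit needs every degree to be even, so none exists.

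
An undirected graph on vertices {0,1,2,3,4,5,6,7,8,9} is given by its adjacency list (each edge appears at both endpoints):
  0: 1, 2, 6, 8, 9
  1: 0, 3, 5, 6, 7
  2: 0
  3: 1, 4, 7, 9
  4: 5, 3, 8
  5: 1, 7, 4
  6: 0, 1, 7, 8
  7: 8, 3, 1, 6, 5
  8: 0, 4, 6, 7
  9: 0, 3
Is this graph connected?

Yes

A breadth-first search from 0 visits 0, 8, 1, 2, 6, 9, 4, 7, 5, 3 — all 10 vertices — so the graph is connected.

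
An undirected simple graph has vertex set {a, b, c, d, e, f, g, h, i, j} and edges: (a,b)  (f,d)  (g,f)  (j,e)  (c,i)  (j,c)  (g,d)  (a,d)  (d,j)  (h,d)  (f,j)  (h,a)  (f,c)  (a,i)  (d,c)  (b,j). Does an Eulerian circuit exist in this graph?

No

Degrees: a:4, b:2, c:4, d:6, e:1, f:4, g:2, h:2, i:2, j:5
e, j have odd degree; an Eulerian circuit needs every degree to be even, so none exists.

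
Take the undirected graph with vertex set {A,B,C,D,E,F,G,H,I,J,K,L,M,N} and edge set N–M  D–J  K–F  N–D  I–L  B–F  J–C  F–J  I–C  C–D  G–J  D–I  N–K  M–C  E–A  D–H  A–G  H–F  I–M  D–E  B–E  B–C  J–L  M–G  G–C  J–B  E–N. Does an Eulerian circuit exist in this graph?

Degrees: A:2, B:4, C:6, D:6, E:4, F:4, G:4, H:2, I:4, J:6, K:2, L:2, M:4, N:4
All degrees are even and the non-isolated vertices are connected — an Eulerian circuit exists.

Yes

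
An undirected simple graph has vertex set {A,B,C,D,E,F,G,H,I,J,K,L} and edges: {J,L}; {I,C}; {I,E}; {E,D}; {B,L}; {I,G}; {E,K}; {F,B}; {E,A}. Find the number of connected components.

3

Component: {H}
Component: {B, F, J, L}
Component: {A, C, D, E, G, I, K}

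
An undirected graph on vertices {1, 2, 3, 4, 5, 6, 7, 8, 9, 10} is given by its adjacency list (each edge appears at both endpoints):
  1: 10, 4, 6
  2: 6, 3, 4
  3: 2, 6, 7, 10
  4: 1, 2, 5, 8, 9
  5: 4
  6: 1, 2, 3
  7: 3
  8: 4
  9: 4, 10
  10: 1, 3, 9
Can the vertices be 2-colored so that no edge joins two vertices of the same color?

6-2-3-6 is an odd cycle (length 3), and a bipartite graph can contain only even cycles.

No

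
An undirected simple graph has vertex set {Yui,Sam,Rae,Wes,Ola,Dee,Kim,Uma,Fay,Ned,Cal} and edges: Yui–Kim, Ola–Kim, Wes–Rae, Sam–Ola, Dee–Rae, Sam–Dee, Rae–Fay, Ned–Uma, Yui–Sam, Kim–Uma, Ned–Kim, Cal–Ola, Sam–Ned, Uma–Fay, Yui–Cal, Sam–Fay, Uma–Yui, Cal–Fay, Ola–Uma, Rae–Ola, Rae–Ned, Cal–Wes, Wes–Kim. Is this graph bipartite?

Kim-Uma-Ola-Kim is an odd cycle (length 3), and a bipartite graph can contain only even cycles.

No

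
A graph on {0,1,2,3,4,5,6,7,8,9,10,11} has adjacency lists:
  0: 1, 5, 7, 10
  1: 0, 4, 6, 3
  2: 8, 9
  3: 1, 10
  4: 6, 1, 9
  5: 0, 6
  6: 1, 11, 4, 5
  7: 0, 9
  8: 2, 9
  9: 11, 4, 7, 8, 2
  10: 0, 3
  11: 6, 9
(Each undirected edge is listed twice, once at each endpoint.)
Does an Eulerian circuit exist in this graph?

Degrees: 0:4, 1:4, 2:2, 3:2, 4:3, 5:2, 6:4, 7:2, 8:2, 9:5, 10:2, 11:2
4, 9 have odd degree; an Eulerian circuit needs every degree to be even, so none exists.

No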